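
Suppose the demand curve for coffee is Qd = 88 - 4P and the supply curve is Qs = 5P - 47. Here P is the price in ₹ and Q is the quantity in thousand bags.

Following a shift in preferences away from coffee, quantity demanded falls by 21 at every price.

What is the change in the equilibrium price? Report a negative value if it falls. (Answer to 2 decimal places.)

-2.33

Original equilibrium: 88 - 4P = 5P - 47 gives 135 = 9P, so P = 15 and Q = 28.
The new curves are Qd = 67 - 4P (demand) and Qs = 5P - 47 (supply).
Equate the new curves: 67 - 4P = 5P - 47, giving 114 = 9P, P = 38/3 ≈ 12.6667, Q = 49/3 ≈ 16.3333.
ΔP = 12.6667 − 15 = -2.33.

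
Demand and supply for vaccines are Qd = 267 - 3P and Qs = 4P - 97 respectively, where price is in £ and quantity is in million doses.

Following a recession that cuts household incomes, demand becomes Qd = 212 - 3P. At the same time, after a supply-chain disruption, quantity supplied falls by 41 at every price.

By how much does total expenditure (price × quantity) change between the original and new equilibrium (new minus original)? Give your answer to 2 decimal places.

-2672.00

Initially, 267 - 3P = 4P - 97, so 364 = 7P and P = 52, Q = 111.
With the change applied: demand Qd = 212 - 3P, supply Qs = 4P - 138.
New equilibrium: 212 - 3P = 4P - 138 ⇒ 350 = 7P ⇒ P = 50, Q = 62.
Expenditure moves from 52×111 = 5772 to 50×62 = 3100; change = -2672.00.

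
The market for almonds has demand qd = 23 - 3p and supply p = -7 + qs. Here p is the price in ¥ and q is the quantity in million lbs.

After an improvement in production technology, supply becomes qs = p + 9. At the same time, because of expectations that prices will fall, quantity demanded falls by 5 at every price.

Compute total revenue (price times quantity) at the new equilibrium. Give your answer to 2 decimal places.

Initially, 23 - 3p = p + 7, so 16 = 4p and p = 4, q = 11.
The new curves are qd = 18 - 3p (demand) and qs = p + 9 (supply).
Setting them equal: 18 - 3p = p + 9 → 9 = 4p, so p = 2.25 and q = 11.25.
New expenditure = 2.25 × 11.25 = 25.31.

25.31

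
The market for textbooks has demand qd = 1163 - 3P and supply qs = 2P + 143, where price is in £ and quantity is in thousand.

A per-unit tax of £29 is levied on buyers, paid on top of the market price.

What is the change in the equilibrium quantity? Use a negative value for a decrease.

Initially, 1163 - 3P = 2P + 143, so 1020 = 5P and P = 204, q = 551.
Since buyers pay the price plus the tax, the effective demand curve becomes qd = 1076 - 3P.
Clearing the new market: 1076 - 3P = 2P + 143, so P = 186.6 and q = 516.2.
Δq = 516.2 − 551 = -34.8.

-34.8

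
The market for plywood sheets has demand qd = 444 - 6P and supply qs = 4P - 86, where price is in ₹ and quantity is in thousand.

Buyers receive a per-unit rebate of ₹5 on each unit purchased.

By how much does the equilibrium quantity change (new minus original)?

Original equilibrium: 444 - 6P = 4P - 86 gives 530 = 10P, so P = 53 and q = 126.
Since buyers' out-of-pocket price is the market price minus the rebate, the effective demand curve becomes qd = 474 - 6P.
Equate the new curves: 474 - 6P = 4P - 86, giving 560 = 10P, P = 56, q = 138.
Δq = 138 − 126 = +12.

+12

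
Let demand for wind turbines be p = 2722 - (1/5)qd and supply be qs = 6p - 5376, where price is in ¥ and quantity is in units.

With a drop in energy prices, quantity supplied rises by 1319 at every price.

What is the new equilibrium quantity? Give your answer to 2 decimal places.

5579.55

Before the shock: 13610 - 5p = 6p - 5376 ⇒ 18986 = 11p ⇒ p = 1726, q = 4980.
The new curves are qd = 13610 - 5p (demand) and qs = 6p - 4057 (supply).
Equate the new curves: 13610 - 5p = 6p - 4057, giving 17667 = 11p, p = 17667/11 ≈ 1606.0909, q = 61375/11 ≈ 5579.5455.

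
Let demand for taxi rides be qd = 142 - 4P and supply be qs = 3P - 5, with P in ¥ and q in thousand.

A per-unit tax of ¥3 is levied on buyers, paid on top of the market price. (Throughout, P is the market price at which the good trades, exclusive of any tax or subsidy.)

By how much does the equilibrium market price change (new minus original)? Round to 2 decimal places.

-1.71

Initially, 142 - 4P = 3P - 5, so 147 = 7P and P = 21, q = 58.
Since buyers pay the price plus the tax, the effective demand curve becomes qd = 130 - 4P.
Setting them equal: 130 - 4P = 3P - 5 → 135 = 7P, so P = 135/7 ≈ 19.2857 and q = 370/7 ≈ 52.8571.
ΔP = 19.2857 − 21 = -1.71.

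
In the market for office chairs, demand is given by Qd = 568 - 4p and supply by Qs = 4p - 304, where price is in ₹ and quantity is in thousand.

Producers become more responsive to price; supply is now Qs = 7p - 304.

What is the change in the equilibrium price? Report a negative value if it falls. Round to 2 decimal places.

Original equilibrium: 568 - 4p = 4p - 304 gives 872 = 8p, so p = 109 and Q = 132.
After the shift, demand is Qd = 568 - 4p and supply is Qs = 7p - 304.
Equate the new curves: 568 - 4p = 7p - 304, giving 872 = 11p, p = 872/11 ≈ 79.2727, Q = 2760/11 ≈ 250.9091.
Δp = 79.2727 − 109 = -29.73.

-29.73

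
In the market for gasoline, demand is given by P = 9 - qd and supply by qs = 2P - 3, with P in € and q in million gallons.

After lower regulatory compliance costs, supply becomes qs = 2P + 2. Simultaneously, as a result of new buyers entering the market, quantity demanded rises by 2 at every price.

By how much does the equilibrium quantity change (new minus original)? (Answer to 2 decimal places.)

+3.00

Original equilibrium: 9 - P = 2P - 3 gives 12 = 3P, so P = 4 and q = 5.
The shock moves the curves to qd = 11 - P and qs = 2P + 2.
Equate the new curves: 11 - P = 2P + 2, giving 9 = 3P, P = 3, q = 8.
Δq = 8 − 5 = +3.00.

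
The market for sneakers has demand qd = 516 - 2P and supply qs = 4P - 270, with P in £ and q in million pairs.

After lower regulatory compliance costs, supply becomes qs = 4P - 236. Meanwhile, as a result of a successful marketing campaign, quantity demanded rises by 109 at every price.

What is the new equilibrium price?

Initially, 516 - 2P = 4P - 270, so 786 = 6P and P = 131, q = 254.
With the change applied: demand qd = 625 - 2P, supply qs = 4P - 236.
Setting them equal: 625 - 2P = 4P - 236 → 861 = 6P, so P = 143.5 and q = 338.

143.5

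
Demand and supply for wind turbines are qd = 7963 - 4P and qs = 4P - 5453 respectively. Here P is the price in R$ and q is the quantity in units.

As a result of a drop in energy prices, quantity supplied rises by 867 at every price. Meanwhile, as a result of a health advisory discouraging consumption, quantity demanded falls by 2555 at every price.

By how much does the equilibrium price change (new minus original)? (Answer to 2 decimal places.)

-427.75

Before the shock: 7963 - 4P = 4P - 5453 ⇒ 13416 = 8P ⇒ P = 1677, q = 1255.
The new curves are qd = 5408 - 4P (demand) and qs = 4P - 4586 (supply).
Equate the new curves: 5408 - 4P = 4P - 4586, giving 9994 = 8P, P = 1249.25, q = 411.
ΔP = 1249.25 − 1677 = -427.75.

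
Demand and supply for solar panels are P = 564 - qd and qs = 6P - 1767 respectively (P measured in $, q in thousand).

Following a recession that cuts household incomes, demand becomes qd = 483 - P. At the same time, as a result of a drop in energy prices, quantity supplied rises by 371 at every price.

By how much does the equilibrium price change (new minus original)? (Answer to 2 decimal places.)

Initially, 564 - P = 6P - 1767, so 2331 = 7P and P = 333, q = 231.
The shock moves the curves to qd = 483 - P and qs = 6P - 1396.
Setting them equal: 483 - P = 6P - 1396 → 1879 = 7P, so P = 1879/7 ≈ 268.4286 and q = 1502/7 ≈ 214.5714.
ΔP = 268.4286 − 333 = -64.57.

-64.57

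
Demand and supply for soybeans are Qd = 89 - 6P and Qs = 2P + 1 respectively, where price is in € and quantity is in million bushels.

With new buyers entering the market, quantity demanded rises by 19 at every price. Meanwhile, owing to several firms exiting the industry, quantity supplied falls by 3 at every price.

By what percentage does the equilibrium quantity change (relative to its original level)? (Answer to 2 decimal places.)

+10.87

Original equilibrium: 89 - 6P = 2P + 1 gives 88 = 8P, so P = 11 and Q = 23.
The new curves are Qd = 108 - 6P (demand) and Qs = 2P - 2 (supply).
New equilibrium: 108 - 6P = 2P - 2 ⇒ 110 = 8P ⇒ P = 13.75, Q = 25.5.
%ΔQ = (25.5 − 23) / 23 × 100 = +10.87%.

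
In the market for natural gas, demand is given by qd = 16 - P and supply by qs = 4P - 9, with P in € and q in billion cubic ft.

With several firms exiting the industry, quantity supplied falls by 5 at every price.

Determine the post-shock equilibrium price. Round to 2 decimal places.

Before the shock: 16 - P = 4P - 9 ⇒ 25 = 5P ⇒ P = 5, q = 11.
The new curves are qd = 16 - P (demand) and qs = 4P - 14 (supply).
Clearing the new market: 16 - P = 4P - 14, so P = 6 and q = 10.

6.00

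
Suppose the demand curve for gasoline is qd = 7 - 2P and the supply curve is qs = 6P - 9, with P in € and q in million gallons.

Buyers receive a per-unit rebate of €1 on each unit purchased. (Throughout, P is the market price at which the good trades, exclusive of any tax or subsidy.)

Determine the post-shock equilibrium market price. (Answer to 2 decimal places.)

Solve the original market: 7 - 2P = 6P - 9, hence P = 2 and q = 3.
Since buyers' out-of-pocket price is the market price minus the rebate, the effective demand curve becomes qd = 9 - 2P.
Setting them equal: 9 - 2P = 6P - 9 → 18 = 8P, so P = 2.25 and q = 4.5.

2.25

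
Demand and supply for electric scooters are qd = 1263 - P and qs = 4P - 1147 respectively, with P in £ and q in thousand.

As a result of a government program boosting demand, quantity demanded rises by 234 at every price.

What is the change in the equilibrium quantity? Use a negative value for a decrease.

Before the shock: 1263 - P = 4P - 1147 ⇒ 2410 = 5P ⇒ P = 482, q = 781.
The shock moves the curves to qd = 1497 - P and qs = 4P - 1147.
Equate the new curves: 1497 - P = 4P - 1147, giving 2644 = 5P, P = 528.8, q = 968.2.
Δq = 968.2 − 781 = +187.2.

+187.2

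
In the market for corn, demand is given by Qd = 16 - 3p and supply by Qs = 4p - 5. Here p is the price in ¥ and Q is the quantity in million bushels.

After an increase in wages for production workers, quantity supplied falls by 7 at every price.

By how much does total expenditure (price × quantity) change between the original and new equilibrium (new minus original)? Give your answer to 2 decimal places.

-5.00

Solve the original market: 16 - 3p = 4p - 5, hence p = 3 and Q = 7.
With the change applied: demand Qd = 16 - 3p, supply Qs = 4p - 12.
New equilibrium: 16 - 3p = 4p - 12 ⇒ 28 = 7p ⇒ p = 4, Q = 4.
Expenditure moves from 3×7 = 21 to 4×4 = 16; change = -5.00.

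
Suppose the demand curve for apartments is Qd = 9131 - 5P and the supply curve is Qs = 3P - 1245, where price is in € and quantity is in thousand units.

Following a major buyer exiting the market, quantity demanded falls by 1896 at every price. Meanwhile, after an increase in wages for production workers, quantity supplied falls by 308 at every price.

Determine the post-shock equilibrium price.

1098.5

Before the shock: 9131 - 5P = 3P - 1245 ⇒ 10376 = 8P ⇒ P = 1297, Q = 2646.
The new curves are Qd = 7235 - 5P (demand) and Qs = 3P - 1553 (supply).
Equate the new curves: 7235 - 5P = 3P - 1553, giving 8788 = 8P, P = 1098.5, Q = 1742.5.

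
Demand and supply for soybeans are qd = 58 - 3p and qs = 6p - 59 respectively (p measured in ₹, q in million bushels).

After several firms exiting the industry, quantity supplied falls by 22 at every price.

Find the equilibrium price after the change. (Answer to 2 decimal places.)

Initially, 58 - 3p = 6p - 59, so 117 = 9p and p = 13, q = 19.
After the shift, demand is qd = 58 - 3p and supply is qs = 6p - 81.
Setting them equal: 58 - 3p = 6p - 81 → 139 = 9p, so p = 139/9 ≈ 15.4444 and q = 35/3 ≈ 11.6667.

15.44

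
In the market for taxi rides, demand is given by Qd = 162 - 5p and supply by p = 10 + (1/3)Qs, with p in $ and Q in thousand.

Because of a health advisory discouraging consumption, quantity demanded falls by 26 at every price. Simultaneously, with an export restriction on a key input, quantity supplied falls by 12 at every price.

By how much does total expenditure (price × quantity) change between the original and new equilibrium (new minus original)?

Solve the original market: 162 - 5p = 3p - 30, hence p = 24 and Q = 42.
The new curves are Qd = 136 - 5p (demand) and Qs = 3p - 42 (supply).
Setting them equal: 136 - 5p = 3p - 42 → 178 = 8p, so p = 22.25 and Q = 24.75.
Expenditure moves from 24×42 = 1008 to 22.25×24.75 = 550.6875; change = -457.3125.

-457.3125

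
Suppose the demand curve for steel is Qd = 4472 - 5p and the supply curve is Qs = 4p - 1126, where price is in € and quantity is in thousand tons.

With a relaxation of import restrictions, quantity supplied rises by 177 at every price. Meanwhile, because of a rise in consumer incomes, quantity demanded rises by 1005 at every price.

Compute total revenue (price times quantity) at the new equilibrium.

Before the shock: 4472 - 5p = 4p - 1126 ⇒ 5598 = 9p ⇒ p = 622, Q = 1362.
After the shift, demand is Qd = 5477 - 5p and supply is Qs = 4p - 949.
New equilibrium: 5477 - 5p = 4p - 949 ⇒ 6426 = 9p ⇒ p = 714, Q = 1907.
New expenditure = 714 × 1907 = 1361598.

1361598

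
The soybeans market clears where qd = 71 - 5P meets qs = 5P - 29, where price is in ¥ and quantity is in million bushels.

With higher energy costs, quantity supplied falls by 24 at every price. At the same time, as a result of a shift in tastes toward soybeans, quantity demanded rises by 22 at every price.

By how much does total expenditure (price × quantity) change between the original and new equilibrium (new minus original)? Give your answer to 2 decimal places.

Solve the original market: 71 - 5P = 5P - 29, hence P = 10 and q = 21.
The shock moves the curves to qd = 93 - 5P and qs = 5P - 53.
Clearing the new market: 93 - 5P = 5P - 53, so P = 14.6 and q = 20.
Expenditure moves from 10×21 = 210 to 14.6×20 = 292; change = +82.00.

+82.00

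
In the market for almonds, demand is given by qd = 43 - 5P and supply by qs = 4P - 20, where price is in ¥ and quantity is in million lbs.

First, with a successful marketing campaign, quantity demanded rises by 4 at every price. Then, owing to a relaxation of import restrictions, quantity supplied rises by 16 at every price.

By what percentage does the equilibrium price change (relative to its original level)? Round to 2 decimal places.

-19.05

Initially, 43 - 5P = 4P - 20, so 63 = 9P and P = 7, q = 8.
With the change applied: demand qd = 47 - 5P, supply qs = 4P - 4.
Setting them equal: 47 - 5P = 4P - 4 → 51 = 9P, so P = 17/3 ≈ 5.6667 and q = 56/3 ≈ 18.6667.
%ΔP = (5.6667 − 7) / 7 × 100 = -19.05%.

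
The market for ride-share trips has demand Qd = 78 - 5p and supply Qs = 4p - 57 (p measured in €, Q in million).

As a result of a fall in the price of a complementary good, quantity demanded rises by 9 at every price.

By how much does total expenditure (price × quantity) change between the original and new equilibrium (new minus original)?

Solve the original market: 78 - 5p = 4p - 57, hence p = 15 and Q = 3.
The new curves are Qd = 87 - 5p (demand) and Qs = 4p - 57 (supply).
Equate the new curves: 87 - 5p = 4p - 57, giving 144 = 9p, p = 16, Q = 7.
Expenditure moves from 15×3 = 45 to 16×7 = 112; change = +67.

+67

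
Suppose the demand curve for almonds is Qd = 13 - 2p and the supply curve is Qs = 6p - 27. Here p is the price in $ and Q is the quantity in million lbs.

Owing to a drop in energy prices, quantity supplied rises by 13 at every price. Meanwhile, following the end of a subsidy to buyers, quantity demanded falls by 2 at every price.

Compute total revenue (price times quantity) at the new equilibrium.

Before the shock: 13 - 2p = 6p - 27 ⇒ 40 = 8p ⇒ p = 5, Q = 3.
After the shift, demand is Qd = 11 - 2p and supply is Qs = 6p - 14.
Clearing the new market: 11 - 2p = 6p - 14, so p = 3.125 and Q = 4.75.
New expenditure = 3.125 × 4.75 = 14.84375.

14.84375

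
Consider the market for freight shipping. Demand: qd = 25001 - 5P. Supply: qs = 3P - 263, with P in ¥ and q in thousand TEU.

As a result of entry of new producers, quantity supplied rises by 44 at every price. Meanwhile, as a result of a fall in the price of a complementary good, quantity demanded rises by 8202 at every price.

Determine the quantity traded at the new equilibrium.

12314.25

Solve the original market: 25001 - 5P = 3P - 263, hence P = 3158 and q = 9211.
With the change applied: demand qd = 33203 - 5P, supply qs = 3P - 219.
Equate the new curves: 33203 - 5P = 3P - 219, giving 33422 = 8P, P = 4177.75, q = 12314.25.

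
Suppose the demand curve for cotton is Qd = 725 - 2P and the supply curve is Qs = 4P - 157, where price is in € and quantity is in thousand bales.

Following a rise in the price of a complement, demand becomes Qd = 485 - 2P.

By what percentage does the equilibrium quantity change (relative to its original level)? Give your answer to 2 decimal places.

Before the shock: 725 - 2P = 4P - 157 ⇒ 882 = 6P ⇒ P = 147, Q = 431.
The new curves are Qd = 485 - 2P (demand) and Qs = 4P - 157 (supply).
Setting them equal: 485 - 2P = 4P - 157 → 642 = 6P, so P = 107 and Q = 271.
%ΔQ = (271 − 431) / 431 × 100 = -37.12%.

-37.12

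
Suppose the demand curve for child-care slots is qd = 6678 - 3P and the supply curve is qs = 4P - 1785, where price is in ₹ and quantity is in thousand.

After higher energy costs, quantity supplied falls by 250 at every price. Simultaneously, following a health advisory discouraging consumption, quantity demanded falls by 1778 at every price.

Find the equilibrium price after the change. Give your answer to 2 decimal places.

990.71

Before the shock: 6678 - 3P = 4P - 1785 ⇒ 8463 = 7P ⇒ P = 1209, q = 3051.
The shock moves the curves to qd = 4900 - 3P and qs = 4P - 2035.
New equilibrium: 4900 - 3P = 4P - 2035 ⇒ 6935 = 7P ⇒ P = 6935/7 ≈ 990.7143, q = 13495/7 ≈ 1927.8571.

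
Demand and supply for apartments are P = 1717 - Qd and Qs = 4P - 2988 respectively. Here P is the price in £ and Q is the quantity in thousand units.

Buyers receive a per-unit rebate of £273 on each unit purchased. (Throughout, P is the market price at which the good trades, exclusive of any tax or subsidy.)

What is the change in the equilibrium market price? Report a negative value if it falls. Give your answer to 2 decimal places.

Before the shock: 1717 - P = 4P - 2988 ⇒ 4705 = 5P ⇒ P = 941, Q = 776.
Since buyers' out-of-pocket price is the market price minus the rebate, the effective demand curve becomes Qd = 1990 - P.
Equate the new curves: 1990 - P = 4P - 2988, giving 4978 = 5P, P = 995.6, Q = 994.4.
ΔP = 995.6 − 941 = +54.60.

+54.60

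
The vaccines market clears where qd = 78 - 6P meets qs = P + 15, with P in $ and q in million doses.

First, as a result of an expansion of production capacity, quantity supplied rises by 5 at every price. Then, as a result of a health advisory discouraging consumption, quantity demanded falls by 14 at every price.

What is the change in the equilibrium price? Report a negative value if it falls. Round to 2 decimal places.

Solve the original market: 78 - 6P = P + 15, hence P = 9 and q = 24.
The new curves are qd = 64 - 6P (demand) and qs = P + 20 (supply).
Setting them equal: 64 - 6P = P + 20 → 44 = 7P, so P = 44/7 ≈ 6.2857 and q = 184/7 ≈ 26.2857.
ΔP = 6.2857 − 9 = -2.71.

-2.71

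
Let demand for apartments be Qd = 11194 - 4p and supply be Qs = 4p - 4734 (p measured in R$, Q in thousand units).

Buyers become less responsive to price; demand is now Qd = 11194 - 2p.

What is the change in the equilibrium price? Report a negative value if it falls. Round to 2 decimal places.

+663.67

Initially, 11194 - 4p = 4p - 4734, so 15928 = 8p and p = 1991, Q = 3230.
With the change applied: demand Qd = 11194 - 2p, supply Qs = 4p - 4734.
New equilibrium: 11194 - 2p = 4p - 4734 ⇒ 15928 = 6p ⇒ p = 7964/3 ≈ 2654.6667, Q = 17654/3 ≈ 5884.6667.
Δp = 2654.6667 − 1991 = +663.67.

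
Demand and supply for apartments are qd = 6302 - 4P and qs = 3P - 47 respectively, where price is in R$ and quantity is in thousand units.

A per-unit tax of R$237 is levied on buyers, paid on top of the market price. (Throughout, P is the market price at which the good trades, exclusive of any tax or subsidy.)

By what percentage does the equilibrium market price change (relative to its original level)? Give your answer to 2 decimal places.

Solve the original market: 6302 - 4P = 3P - 47, hence P = 907 and q = 2674.
Since buyers pay the price plus the tax, the effective demand curve becomes qd = 5354 - 4P.
Clearing the new market: 5354 - 4P = 3P - 47, so P = 5401/7 ≈ 771.5714 and q = 15874/7 ≈ 2267.7143.
%ΔP = (771.5714 − 907) / 907 × 100 = -14.93%.

-14.93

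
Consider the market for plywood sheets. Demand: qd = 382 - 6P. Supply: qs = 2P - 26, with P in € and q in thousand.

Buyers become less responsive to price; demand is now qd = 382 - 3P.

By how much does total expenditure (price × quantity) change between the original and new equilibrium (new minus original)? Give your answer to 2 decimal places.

+7319.52

Initially, 382 - 6P = 2P - 26, so 408 = 8P and P = 51, q = 76.
The new curves are qd = 382 - 3P (demand) and qs = 2P - 26 (supply).
New equilibrium: 382 - 3P = 2P - 26 ⇒ 408 = 5P ⇒ P = 81.6, q = 137.2.
Expenditure moves from 51×76 = 3876 to 81.6×137.2 = 11195.52; change = +7319.52.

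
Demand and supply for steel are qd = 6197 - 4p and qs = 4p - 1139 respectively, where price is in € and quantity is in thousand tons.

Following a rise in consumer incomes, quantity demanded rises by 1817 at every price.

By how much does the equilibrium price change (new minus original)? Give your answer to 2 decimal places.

Initially, 6197 - 4p = 4p - 1139, so 7336 = 8p and p = 917, q = 2529.
With the change applied: demand qd = 8014 - 4p, supply qs = 4p - 1139.
Clearing the new market: 8014 - 4p = 4p - 1139, so p = 1144.125 and q = 3437.5.
Δp = 1144.125 − 917 = +227.13.

+227.13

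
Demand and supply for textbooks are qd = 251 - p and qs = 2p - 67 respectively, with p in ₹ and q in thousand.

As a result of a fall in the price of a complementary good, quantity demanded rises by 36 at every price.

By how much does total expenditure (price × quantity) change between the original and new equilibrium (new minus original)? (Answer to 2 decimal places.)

+4572.00

Initially, 251 - p = 2p - 67, so 318 = 3p and p = 106, q = 145.
The shock moves the curves to qd = 287 - p and qs = 2p - 67.
New equilibrium: 287 - p = 2p - 67 ⇒ 354 = 3p ⇒ p = 118, q = 169.
Expenditure moves from 106×145 = 15370 to 118×169 = 19942; change = +4572.00.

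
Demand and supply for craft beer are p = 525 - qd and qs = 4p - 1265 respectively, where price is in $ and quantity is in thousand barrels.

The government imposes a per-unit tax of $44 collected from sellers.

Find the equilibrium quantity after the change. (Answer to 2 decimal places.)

131.80

Before the shock: 525 - p = 4p - 1265 ⇒ 1790 = 5p ⇒ p = 358, q = 167.
Since sellers keep the price net of the tax, the effective supply curve becomes qs = 4p - 1441.
Clearing the new market: 525 - p = 4p - 1441, so p = 393.2 and q = 131.8.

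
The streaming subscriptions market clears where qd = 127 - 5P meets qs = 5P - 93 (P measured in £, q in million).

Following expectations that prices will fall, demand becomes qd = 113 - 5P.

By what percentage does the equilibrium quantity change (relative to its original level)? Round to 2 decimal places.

-41.18

Original equilibrium: 127 - 5P = 5P - 93 gives 220 = 10P, so P = 22 and q = 17.
With the change applied: demand qd = 113 - 5P, supply qs = 5P - 93.
New equilibrium: 113 - 5P = 5P - 93 ⇒ 206 = 10P ⇒ P = 20.6, q = 10.
%Δq = (10 − 17) / 17 × 100 = -41.18%.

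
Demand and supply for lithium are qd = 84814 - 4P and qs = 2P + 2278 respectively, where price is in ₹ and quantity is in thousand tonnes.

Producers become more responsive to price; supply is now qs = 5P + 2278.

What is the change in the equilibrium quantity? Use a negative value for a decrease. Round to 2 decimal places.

+18341.33

Before the shock: 84814 - 4P = 2P + 2278 ⇒ 82536 = 6P ⇒ P = 13756, q = 29790.
The new curves are qd = 84814 - 4P (demand) and qs = 5P + 2278 (supply).
Setting them equal: 84814 - 4P = 5P + 2278 → 82536 = 9P, so P = 27512/3 ≈ 9170.6667 and q = 144394/3 ≈ 48131.3333.
Δq = 48131.3333 − 29790 = +18341.33.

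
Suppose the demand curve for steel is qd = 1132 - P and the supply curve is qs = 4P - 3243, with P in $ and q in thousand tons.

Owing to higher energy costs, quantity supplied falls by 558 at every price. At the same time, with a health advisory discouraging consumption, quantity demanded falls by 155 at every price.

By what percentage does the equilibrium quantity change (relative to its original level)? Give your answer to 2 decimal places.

Original equilibrium: 1132 - P = 4P - 3243 gives 4375 = 5P, so P = 875 and q = 257.
With the change applied: demand qd = 977 - P, supply qs = 4P - 3801.
Setting them equal: 977 - P = 4P - 3801 → 4778 = 5P, so P = 955.6 and q = 21.4.
%Δq = (21.4 − 257) / 257 × 100 = -91.67%.

-91.67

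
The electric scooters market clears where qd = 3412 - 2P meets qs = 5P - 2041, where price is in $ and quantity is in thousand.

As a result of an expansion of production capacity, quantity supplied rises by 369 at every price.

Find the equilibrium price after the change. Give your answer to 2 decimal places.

726.29

Before the shock: 3412 - 2P = 5P - 2041 ⇒ 5453 = 7P ⇒ P = 779, q = 1854.
The new curves are qd = 3412 - 2P (demand) and qs = 5P - 1672 (supply).
Setting them equal: 3412 - 2P = 5P - 1672 → 5084 = 7P, so P = 5084/7 ≈ 726.2857 and q = 13716/7 ≈ 1959.4286.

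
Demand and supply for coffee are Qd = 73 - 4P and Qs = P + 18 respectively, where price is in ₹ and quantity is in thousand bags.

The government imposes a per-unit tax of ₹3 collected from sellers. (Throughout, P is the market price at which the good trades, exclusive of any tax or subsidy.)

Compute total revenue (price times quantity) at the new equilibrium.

Before the shock: 73 - 4P = P + 18 ⇒ 55 = 5P ⇒ P = 11, Q = 29.
Since sellers keep the price net of the tax, the effective supply curve becomes Qs = P + 15.
Clearing the new market: 73 - 4P = P + 15, so P = 11.6 and Q = 26.6.
New expenditure = 11.6 × 26.6 = 308.56.

308.56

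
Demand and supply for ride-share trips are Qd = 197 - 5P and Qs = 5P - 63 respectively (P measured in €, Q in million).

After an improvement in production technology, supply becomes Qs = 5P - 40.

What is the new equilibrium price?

23.7

Solve the original market: 197 - 5P = 5P - 63, hence P = 26 and Q = 67.
The new curves are Qd = 197 - 5P (demand) and Qs = 5P - 40 (supply).
Setting them equal: 197 - 5P = 5P - 40 → 237 = 10P, so P = 23.7 and Q = 78.5.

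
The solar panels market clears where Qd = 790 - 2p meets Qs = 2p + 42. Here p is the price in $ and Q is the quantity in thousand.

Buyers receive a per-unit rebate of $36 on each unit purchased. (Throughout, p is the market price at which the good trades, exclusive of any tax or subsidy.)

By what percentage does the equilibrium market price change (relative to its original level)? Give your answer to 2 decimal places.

+9.63

Initially, 790 - 2p = 2p + 42, so 748 = 4p and p = 187, Q = 416.
Since buyers' out-of-pocket price is the market price minus the rebate, the effective demand curve becomes Qd = 862 - 2p.
Equate the new curves: 862 - 2p = 2p + 42, giving 820 = 4p, p = 205, Q = 452.
%Δp = (205 − 187) / 187 × 100 = +9.63%.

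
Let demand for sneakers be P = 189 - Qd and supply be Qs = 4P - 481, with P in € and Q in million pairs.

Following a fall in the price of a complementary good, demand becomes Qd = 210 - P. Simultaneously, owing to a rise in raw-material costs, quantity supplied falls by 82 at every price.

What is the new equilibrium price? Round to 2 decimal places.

Before the shock: 189 - P = 4P - 481 ⇒ 670 = 5P ⇒ P = 134, Q = 55.
After the shift, demand is Qd = 210 - P and supply is Qs = 4P - 563.
Setting them equal: 210 - P = 4P - 563 → 773 = 5P, so P = 154.6 and Q = 55.4.

154.60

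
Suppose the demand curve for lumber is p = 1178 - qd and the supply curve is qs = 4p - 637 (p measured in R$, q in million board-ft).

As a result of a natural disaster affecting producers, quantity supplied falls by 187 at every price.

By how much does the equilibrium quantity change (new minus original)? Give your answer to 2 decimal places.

-37.40

Original equilibrium: 1178 - p = 4p - 637 gives 1815 = 5p, so p = 363 and q = 815.
The shock moves the curves to qd = 1178 - p and qs = 4p - 824.
Equate the new curves: 1178 - p = 4p - 824, giving 2002 = 5p, p = 400.4, q = 777.6.
Δq = 777.6 − 815 = -37.40.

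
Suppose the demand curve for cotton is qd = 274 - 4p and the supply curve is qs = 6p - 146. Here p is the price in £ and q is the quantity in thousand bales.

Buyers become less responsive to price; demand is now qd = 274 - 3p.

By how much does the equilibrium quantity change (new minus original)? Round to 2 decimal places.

+28.00

Initially, 274 - 4p = 6p - 146, so 420 = 10p and p = 42, q = 106.
After the shift, demand is qd = 274 - 3p and supply is qs = 6p - 146.
Equate the new curves: 274 - 3p = 6p - 146, giving 420 = 9p, p = 140/3 ≈ 46.6667, q = 134.
Δq = 134 − 106 = +28.00.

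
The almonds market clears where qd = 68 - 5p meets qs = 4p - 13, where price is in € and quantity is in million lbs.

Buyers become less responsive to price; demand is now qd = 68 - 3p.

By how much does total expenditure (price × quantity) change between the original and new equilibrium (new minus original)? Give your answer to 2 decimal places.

+178.16

Original equilibrium: 68 - 5p = 4p - 13 gives 81 = 9p, so p = 9 and q = 23.
The shock moves the curves to qd = 68 - 3p and qs = 4p - 13.
Clearing the new market: 68 - 3p = 4p - 13, so p = 81/7 ≈ 11.5714 and q = 233/7 ≈ 33.2857.
Expenditure moves from 9×23 = 207 to 11.5714×33.2857 = 385.1633; change = +178.16.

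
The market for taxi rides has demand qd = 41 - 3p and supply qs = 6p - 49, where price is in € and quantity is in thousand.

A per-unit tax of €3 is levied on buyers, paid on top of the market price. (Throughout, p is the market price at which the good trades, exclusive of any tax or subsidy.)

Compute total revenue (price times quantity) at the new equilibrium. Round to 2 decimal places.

45.00

Initially, 41 - 3p = 6p - 49, so 90 = 9p and p = 10, q = 11.
Since buyers pay the price plus the tax, the effective demand curve becomes qd = 32 - 3p.
Setting them equal: 32 - 3p = 6p - 49 → 81 = 9p, so p = 9 and q = 5.
New expenditure = 9 × 5 = 45.00.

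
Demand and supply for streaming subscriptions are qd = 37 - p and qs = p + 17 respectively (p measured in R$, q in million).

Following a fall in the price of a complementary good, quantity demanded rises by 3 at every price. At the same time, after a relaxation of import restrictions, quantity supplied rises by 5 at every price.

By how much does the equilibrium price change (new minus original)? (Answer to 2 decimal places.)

-1.00

Solve the original market: 37 - p = p + 17, hence p = 10 and q = 27.
With the change applied: demand qd = 40 - p, supply qs = p + 22.
New equilibrium: 40 - p = p + 22 ⇒ 18 = 2p ⇒ p = 9, q = 31.
Δp = 9 − 10 = -1.00.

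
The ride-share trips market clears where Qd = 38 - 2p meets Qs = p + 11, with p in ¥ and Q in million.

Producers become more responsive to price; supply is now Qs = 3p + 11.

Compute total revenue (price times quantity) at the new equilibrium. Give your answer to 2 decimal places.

Original equilibrium: 38 - 2p = p + 11 gives 27 = 3p, so p = 9 and Q = 20.
After the shift, demand is Qd = 38 - 2p and supply is Qs = 3p + 11.
Setting them equal: 38 - 2p = 3p + 11 → 27 = 5p, so p = 5.4 and Q = 27.2.
New expenditure = 5.4 × 27.2 = 146.88.

146.88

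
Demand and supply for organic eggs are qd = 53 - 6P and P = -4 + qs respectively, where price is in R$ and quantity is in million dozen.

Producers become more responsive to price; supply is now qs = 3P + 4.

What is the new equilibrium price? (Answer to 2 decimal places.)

5.44

Before the shock: 53 - 6P = P + 4 ⇒ 49 = 7P ⇒ P = 7, q = 11.
The shock moves the curves to qd = 53 - 6P and qs = 3P + 4.
New equilibrium: 53 - 6P = 3P + 4 ⇒ 49 = 9P ⇒ P = 49/9 ≈ 5.4444, q = 61/3 ≈ 20.3333.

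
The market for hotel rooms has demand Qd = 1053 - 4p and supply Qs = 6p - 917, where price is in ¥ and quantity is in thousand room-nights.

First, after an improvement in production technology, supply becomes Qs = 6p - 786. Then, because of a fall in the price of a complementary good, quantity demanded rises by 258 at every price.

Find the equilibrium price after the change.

209.7

Initially, 1053 - 4p = 6p - 917, so 1970 = 10p and p = 197, Q = 265.
The shock moves the curves to Qd = 1311 - 4p and Qs = 6p - 786.
New equilibrium: 1311 - 4p = 6p - 786 ⇒ 2097 = 10p ⇒ p = 209.7, Q = 472.2.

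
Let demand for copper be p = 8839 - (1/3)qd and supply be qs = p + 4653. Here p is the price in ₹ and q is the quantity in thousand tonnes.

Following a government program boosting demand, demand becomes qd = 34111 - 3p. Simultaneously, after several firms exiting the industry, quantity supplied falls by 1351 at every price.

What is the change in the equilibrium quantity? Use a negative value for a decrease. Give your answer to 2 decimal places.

+885.25

Solve the original market: 26517 - 3p = p + 4653, hence p = 5466 and q = 10119.
With the change applied: demand qd = 34111 - 3p, supply qs = p + 3302.
Setting them equal: 34111 - 3p = p + 3302 → 30809 = 4p, so p = 7702.25 and q = 11004.25.
Δq = 11004.25 − 10119 = +885.25.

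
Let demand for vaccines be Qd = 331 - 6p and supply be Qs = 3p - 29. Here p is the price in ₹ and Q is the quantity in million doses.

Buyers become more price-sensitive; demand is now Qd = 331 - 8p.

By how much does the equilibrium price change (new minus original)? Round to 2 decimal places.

-7.27

Original equilibrium: 331 - 6p = 3p - 29 gives 360 = 9p, so p = 40 and Q = 91.
The new curves are Qd = 331 - 8p (demand) and Qs = 3p - 29 (supply).
New equilibrium: 331 - 8p = 3p - 29 ⇒ 360 = 11p ⇒ p = 360/11 ≈ 32.7273, Q = 761/11 ≈ 69.1818.
Δp = 32.7273 − 40 = -7.27.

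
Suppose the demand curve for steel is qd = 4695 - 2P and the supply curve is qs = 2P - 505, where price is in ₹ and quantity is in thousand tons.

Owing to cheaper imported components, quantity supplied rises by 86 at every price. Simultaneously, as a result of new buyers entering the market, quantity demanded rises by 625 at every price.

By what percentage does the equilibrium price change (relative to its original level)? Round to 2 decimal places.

+10.37

Before the shock: 4695 - 2P = 2P - 505 ⇒ 5200 = 4P ⇒ P = 1300, q = 2095.
The shock moves the curves to qd = 5320 - 2P and qs = 2P - 419.
Clearing the new market: 5320 - 2P = 2P - 419, so P = 1434.75 and q = 2450.5.
%ΔP = (1434.75 − 1300) / 1300 × 100 = +10.37%.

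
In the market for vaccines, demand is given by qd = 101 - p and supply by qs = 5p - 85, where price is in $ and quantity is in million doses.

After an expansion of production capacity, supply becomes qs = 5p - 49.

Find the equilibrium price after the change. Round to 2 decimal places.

Original equilibrium: 101 - p = 5p - 85 gives 186 = 6p, so p = 31 and q = 70.
With the change applied: demand qd = 101 - p, supply qs = 5p - 49.
Setting them equal: 101 - p = 5p - 49 → 150 = 6p, so p = 25 and q = 76.

25.00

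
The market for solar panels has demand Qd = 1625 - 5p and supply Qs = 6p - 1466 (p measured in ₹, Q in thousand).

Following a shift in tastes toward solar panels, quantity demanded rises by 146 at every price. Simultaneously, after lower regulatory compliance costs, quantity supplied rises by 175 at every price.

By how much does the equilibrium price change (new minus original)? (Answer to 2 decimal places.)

Initially, 1625 - 5p = 6p - 1466, so 3091 = 11p and p = 281, Q = 220.
After the shift, demand is Qd = 1771 - 5p and supply is Qs = 6p - 1291.
New equilibrium: 1771 - 5p = 6p - 1291 ⇒ 3062 = 11p ⇒ p = 3062/11 ≈ 278.3636, Q = 4171/11 ≈ 379.1818.
Δp = 278.3636 − 281 = -2.64.

-2.64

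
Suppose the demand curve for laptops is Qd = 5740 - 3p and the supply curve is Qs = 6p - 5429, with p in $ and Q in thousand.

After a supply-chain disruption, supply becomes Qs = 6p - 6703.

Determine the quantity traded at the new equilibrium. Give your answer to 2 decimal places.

Before the shock: 5740 - 3p = 6p - 5429 ⇒ 11169 = 9p ⇒ p = 1241, Q = 2017.
With the change applied: demand Qd = 5740 - 3p, supply Qs = 6p - 6703.
Setting them equal: 5740 - 3p = 6p - 6703 → 12443 = 9p, so p = 12443/9 ≈ 1382.5556 and Q = 4777/3 ≈ 1592.3333.

1592.33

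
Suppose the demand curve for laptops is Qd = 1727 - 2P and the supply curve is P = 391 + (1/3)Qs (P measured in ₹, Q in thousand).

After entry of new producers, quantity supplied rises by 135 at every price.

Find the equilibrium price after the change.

Before the shock: 1727 - 2P = 3P - 1173 ⇒ 2900 = 5P ⇒ P = 580, Q = 567.
With the change applied: demand Qd = 1727 - 2P, supply Qs = 3P - 1038.
Clearing the new market: 1727 - 2P = 3P - 1038, so P = 553 and Q = 621.

553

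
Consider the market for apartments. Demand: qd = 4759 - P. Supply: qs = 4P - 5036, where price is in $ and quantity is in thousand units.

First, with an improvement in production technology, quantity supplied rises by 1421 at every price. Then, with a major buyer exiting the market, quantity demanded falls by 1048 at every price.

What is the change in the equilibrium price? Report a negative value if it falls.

Solve the original market: 4759 - P = 4P - 5036, hence P = 1959 and q = 2800.
The new curves are qd = 3711 - P (demand) and qs = 4P - 3615 (supply).
Clearing the new market: 3711 - P = 4P - 3615, so P = 1465.2 and q = 2245.8.
ΔP = 1465.2 − 1959 = -493.8.

-493.8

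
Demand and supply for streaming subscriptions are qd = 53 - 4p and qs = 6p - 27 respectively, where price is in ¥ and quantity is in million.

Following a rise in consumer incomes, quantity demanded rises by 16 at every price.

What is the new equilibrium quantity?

30.6

Original equilibrium: 53 - 4p = 6p - 27 gives 80 = 10p, so p = 8 and q = 21.
After the shift, demand is qd = 69 - 4p and supply is qs = 6p - 27.
Setting them equal: 69 - 4p = 6p - 27 → 96 = 10p, so p = 9.6 and q = 30.6.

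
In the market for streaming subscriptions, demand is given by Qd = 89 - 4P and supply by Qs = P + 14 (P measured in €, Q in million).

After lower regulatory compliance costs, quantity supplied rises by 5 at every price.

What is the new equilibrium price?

14

Before the shock: 89 - 4P = P + 14 ⇒ 75 = 5P ⇒ P = 15, Q = 29.
The shock moves the curves to Qd = 89 - 4P and Qs = P + 19.
Equate the new curves: 89 - 4P = P + 19, giving 70 = 5P, P = 14, Q = 33.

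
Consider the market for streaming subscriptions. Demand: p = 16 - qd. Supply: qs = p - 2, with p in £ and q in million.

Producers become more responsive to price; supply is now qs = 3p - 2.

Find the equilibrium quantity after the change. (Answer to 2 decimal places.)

11.50

Initially, 16 - p = p - 2, so 18 = 2p and p = 9, q = 7.
After the shift, demand is qd = 16 - p and supply is qs = 3p - 2.
Equate the new curves: 16 - p = 3p - 2, giving 18 = 4p, p = 4.5, q = 11.5.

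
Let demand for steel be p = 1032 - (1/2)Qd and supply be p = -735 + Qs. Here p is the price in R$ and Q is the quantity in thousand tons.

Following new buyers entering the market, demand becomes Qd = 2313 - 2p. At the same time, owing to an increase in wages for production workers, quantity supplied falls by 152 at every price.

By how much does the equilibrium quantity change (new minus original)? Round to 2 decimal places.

-18.33

Initially, 2064 - 2p = p + 735, so 1329 = 3p and p = 443, Q = 1178.
With the change applied: demand Qd = 2313 - 2p, supply Qs = p + 583.
Equate the new curves: 2313 - 2p = p + 583, giving 1730 = 3p, p = 1730/3 ≈ 576.6667, Q = 3479/3 ≈ 1159.6667.
ΔQ = 1159.6667 − 1178 = -18.33.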